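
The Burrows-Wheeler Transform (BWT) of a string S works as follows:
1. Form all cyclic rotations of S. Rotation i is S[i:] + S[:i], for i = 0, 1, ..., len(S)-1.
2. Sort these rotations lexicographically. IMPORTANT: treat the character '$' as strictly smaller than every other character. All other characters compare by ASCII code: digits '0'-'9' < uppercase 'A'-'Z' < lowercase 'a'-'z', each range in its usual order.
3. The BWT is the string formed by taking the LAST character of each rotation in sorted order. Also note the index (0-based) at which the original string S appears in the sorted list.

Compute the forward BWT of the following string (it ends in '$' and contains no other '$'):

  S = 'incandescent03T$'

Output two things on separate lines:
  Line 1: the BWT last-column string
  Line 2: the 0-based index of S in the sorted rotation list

All 16 rotations (rotation i = S[i:]+S[:i]):
  rot[0] = incandescent03T$
  rot[1] = ncandescent03T$i
  rot[2] = candescent03T$in
  rot[3] = andescent03T$inc
  rot[4] = ndescent03T$inca
  rot[5] = descent03T$incan
  rot[6] = escent03T$incand
  rot[7] = scent03T$incande
  rot[8] = cent03T$incandes
  rot[9] = ent03T$incandesc
  rot[10] = nt03T$incandesce
  rot[11] = t03T$incandescen
  rot[12] = 03T$incandescent
  rot[13] = 3T$incandescent0
  rot[14] = T$incandescent03
  rot[15] = $incandescent03T
Sorted (with $ < everything):
  sorted[0] = $incandescent03T  (last char: 'T')
  sorted[1] = 03T$incandescent  (last char: 't')
  sorted[2] = 3T$incandescent0  (last char: '0')
  sorted[3] = T$incandescent03  (last char: '3')
  sorted[4] = andescent03T$inc  (last char: 'c')
  sorted[5] = candescent03T$in  (last char: 'n')
  sorted[6] = cent03T$incandes  (last char: 's')
  sorted[7] = descent03T$incan  (last char: 'n')
  sorted[8] = ent03T$incandesc  (last char: 'c')
  sorted[9] = escent03T$incand  (last char: 'd')
  sorted[10] = incandescent03T$  (last char: '$')
  sorted[11] = ncandescent03T$i  (last char: 'i')
  sorted[12] = ndescent03T$inca  (last char: 'a')
  sorted[13] = nt03T$incandesce  (last char: 'e')
  sorted[14] = scent03T$incande  (last char: 'e')
  sorted[15] = t03T$incandescen  (last char: 'n')
Last column: Tt03cnsncd$iaeen
Original string S is at sorted index 10

Answer: Tt03cnsncd$iaeen
10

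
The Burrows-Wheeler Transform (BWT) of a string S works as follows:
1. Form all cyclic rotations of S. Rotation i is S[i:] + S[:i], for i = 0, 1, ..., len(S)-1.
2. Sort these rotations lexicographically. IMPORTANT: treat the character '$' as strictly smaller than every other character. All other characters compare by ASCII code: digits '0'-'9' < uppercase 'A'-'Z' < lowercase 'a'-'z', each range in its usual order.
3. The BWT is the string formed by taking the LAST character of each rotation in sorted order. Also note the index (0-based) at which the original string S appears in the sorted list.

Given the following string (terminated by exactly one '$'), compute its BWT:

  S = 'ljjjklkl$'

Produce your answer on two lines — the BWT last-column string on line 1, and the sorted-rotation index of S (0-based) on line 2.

All 9 rotations (rotation i = S[i:]+S[:i]):
  rot[0] = ljjjklkl$
  rot[1] = jjjklkl$l
  rot[2] = jjklkl$lj
  rot[3] = jklkl$ljj
  rot[4] = klkl$ljjj
  rot[5] = lkl$ljjjk
  rot[6] = kl$ljjjkl
  rot[7] = l$ljjjklk
  rot[8] = $ljjjklkl
Sorted (with $ < everything):
  sorted[0] = $ljjjklkl  (last char: 'l')
  sorted[1] = jjjklkl$l  (last char: 'l')
  sorted[2] = jjklkl$lj  (last char: 'j')
  sorted[3] = jklkl$ljj  (last char: 'j')
  sorted[4] = kl$ljjjkl  (last char: 'l')
  sorted[5] = klkl$ljjj  (last char: 'j')
  sorted[6] = l$ljjjklk  (last char: 'k')
  sorted[7] = ljjjklkl$  (last char: '$')
  sorted[8] = lkl$ljjjk  (last char: 'k')
Last column: lljjljk$k
Original string S is at sorted index 7

Answer: lljjljk$k
7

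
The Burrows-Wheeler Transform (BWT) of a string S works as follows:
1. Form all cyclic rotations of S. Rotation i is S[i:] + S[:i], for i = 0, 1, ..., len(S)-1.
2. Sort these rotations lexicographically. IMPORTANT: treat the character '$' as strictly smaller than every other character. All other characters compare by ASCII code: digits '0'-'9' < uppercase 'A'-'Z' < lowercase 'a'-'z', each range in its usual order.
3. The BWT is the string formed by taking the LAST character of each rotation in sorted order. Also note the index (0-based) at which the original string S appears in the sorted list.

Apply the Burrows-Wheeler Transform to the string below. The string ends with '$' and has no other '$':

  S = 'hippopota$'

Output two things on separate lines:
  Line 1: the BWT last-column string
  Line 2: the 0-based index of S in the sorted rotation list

All 10 rotations (rotation i = S[i:]+S[:i]):
  rot[0] = hippopota$
  rot[1] = ippopota$h
  rot[2] = ppopota$hi
  rot[3] = popota$hip
  rot[4] = opota$hipp
  rot[5] = pota$hippo
  rot[6] = ota$hippop
  rot[7] = ta$hippopo
  rot[8] = a$hippopot
  rot[9] = $hippopota
Sorted (with $ < everything):
  sorted[0] = $hippopota  (last char: 'a')
  sorted[1] = a$hippopot  (last char: 't')
  sorted[2] = hippopota$  (last char: '$')
  sorted[3] = ippopota$h  (last char: 'h')
  sorted[4] = opota$hipp  (last char: 'p')
  sorted[5] = ota$hippop  (last char: 'p')
  sorted[6] = popota$hip  (last char: 'p')
  sorted[7] = pota$hippo  (last char: 'o')
  sorted[8] = ppopota$hi  (last char: 'i')
  sorted[9] = ta$hippopo  (last char: 'o')
Last column: at$hpppoio
Original string S is at sorted index 2

Answer: at$hpppoio
2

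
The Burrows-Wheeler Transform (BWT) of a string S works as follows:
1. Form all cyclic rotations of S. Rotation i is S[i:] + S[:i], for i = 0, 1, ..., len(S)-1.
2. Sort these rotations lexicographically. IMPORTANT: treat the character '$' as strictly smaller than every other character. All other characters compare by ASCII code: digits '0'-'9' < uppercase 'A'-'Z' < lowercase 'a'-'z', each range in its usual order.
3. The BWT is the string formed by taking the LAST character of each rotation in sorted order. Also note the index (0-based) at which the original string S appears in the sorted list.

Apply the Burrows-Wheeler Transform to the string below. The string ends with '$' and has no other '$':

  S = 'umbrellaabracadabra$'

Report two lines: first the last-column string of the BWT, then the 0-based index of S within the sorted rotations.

All 20 rotations (rotation i = S[i:]+S[:i]):
  rot[0] = umbrellaabracadabra$
  rot[1] = mbrellaabracadabra$u
  rot[2] = brellaabracadabra$um
  rot[3] = rellaabracadabra$umb
  rot[4] = ellaabracadabra$umbr
  rot[5] = llaabracadabra$umbre
  rot[6] = laabracadabra$umbrel
  rot[7] = aabracadabra$umbrell
  rot[8] = abracadabra$umbrella
  rot[9] = bracadabra$umbrellaa
  rot[10] = racadabra$umbrellaab
  rot[11] = acadabra$umbrellaabr
  rot[12] = cadabra$umbrellaabra
  rot[13] = adabra$umbrellaabrac
  rot[14] = dabra$umbrellaabraca
  rot[15] = abra$umbrellaabracad
  rot[16] = bra$umbrellaabracada
  rot[17] = ra$umbrellaabracadab
  rot[18] = a$umbrellaabracadabr
  rot[19] = $umbrellaabracadabra
Sorted (with $ < everything):
  sorted[0] = $umbrellaabracadabra  (last char: 'a')
  sorted[1] = a$umbrellaabracadabr  (last char: 'r')
  sorted[2] = aabracadabra$umbrell  (last char: 'l')
  sorted[3] = abra$umbrellaabracad  (last char: 'd')
  sorted[4] = abracadabra$umbrella  (last char: 'a')
  sorted[5] = acadabra$umbrellaabr  (last char: 'r')
  sorted[6] = adabra$umbrellaabrac  (last char: 'c')
  sorted[7] = bra$umbrellaabracada  (last char: 'a')
  sorted[8] = bracadabra$umbrellaa  (last char: 'a')
  sorted[9] = brellaabracadabra$um  (last char: 'm')
  sorted[10] = cadabra$umbrellaabra  (last char: 'a')
  sorted[11] = dabra$umbrellaabraca  (last char: 'a')
  sorted[12] = ellaabracadabra$umbr  (last char: 'r')
  sorted[13] = laabracadabra$umbrel  (last char: 'l')
  sorted[14] = llaabracadabra$umbre  (last char: 'e')
  sorted[15] = mbrellaabracadabra$u  (last char: 'u')
  sorted[16] = ra$umbrellaabracadab  (last char: 'b')
  sorted[17] = racadabra$umbrellaab  (last char: 'b')
  sorted[18] = rellaabracadabra$umb  (last char: 'b')
  sorted[19] = umbrellaabracadabra$  (last char: '$')
Last column: arldarcaamaarleubbb$
Original string S is at sorted index 19

Answer: arldarcaamaarleubbb$
19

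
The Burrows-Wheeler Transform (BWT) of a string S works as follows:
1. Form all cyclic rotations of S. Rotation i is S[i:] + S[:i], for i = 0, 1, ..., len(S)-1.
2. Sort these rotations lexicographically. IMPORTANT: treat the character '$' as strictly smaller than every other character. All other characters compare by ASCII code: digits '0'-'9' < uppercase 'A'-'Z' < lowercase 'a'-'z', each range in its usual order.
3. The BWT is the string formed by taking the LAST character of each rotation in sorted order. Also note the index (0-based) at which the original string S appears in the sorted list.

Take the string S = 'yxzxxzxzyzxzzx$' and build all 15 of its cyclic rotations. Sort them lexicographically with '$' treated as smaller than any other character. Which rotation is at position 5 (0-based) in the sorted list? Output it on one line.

Answer: xzyzxzzx$yxzxxz

Derivation:
All 15 rotations (rotation i = S[i:]+S[:i]):
  rot[0] = yxzxxzxzyzxzzx$
  rot[1] = xzxxzxzyzxzzx$y
  rot[2] = zxxzxzyzxzzx$yx
  rot[3] = xxzxzyzxzzx$yxz
  rot[4] = xzxzyzxzzx$yxzx
  rot[5] = zxzyzxzzx$yxzxx
  rot[6] = xzyzxzzx$yxzxxz
  rot[7] = zyzxzzx$yxzxxzx
  rot[8] = yzxzzx$yxzxxzxz
  rot[9] = zxzzx$yxzxxzxzy
  rot[10] = xzzx$yxzxxzxzyz
  rot[11] = zzx$yxzxxzxzyzx
  rot[12] = zx$yxzxxzxzyzxz
  rot[13] = x$yxzxxzxzyzxzz
  rot[14] = $yxzxxzxzyzxzzx
Sorted (with $ < everything):
  sorted[0] = $yxzxxzxzyzxzzx
  sorted[1] = x$yxzxxzxzyzxzz
  sorted[2] = xxzxzyzxzzx$yxz
  sorted[3] = xzxxzxzyzxzzx$y
  sorted[4] = xzxzyzxzzx$yxzx
  sorted[5] = xzyzxzzx$yxzxxz
  sorted[6] = xzzx$yxzxxzxzyz
  sorted[7] = yxzxxzxzyzxzzx$
  sorted[8] = yzxzzx$yxzxxzxz
  sorted[9] = zx$yxzxxzxzyzxz
  sorted[10] = zxxzxzyzxzzx$yx
  sorted[11] = zxzyzxzzx$yxzxx
  sorted[12] = zxzzx$yxzxxzxzy
  sorted[13] = zyzxzzx$yxzxxzx
  sorted[14] = zzx$yxzxxzxzyzx
sorted[5] = xzyzxzzx$yxzxxz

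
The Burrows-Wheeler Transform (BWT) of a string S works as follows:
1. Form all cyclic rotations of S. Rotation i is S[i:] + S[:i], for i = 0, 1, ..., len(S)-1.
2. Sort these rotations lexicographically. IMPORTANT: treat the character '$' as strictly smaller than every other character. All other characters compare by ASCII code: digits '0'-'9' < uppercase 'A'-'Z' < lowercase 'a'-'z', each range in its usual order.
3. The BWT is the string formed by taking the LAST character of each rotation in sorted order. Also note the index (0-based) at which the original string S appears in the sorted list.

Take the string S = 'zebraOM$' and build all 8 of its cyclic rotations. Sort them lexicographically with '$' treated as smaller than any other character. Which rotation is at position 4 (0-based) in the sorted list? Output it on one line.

Answer: braOM$ze

Derivation:
All 8 rotations (rotation i = S[i:]+S[:i]):
  rot[0] = zebraOM$
  rot[1] = ebraOM$z
  rot[2] = braOM$ze
  rot[3] = raOM$zeb
  rot[4] = aOM$zebr
  rot[5] = OM$zebra
  rot[6] = M$zebraO
  rot[7] = $zebraOM
Sorted (with $ < everything):
  sorted[0] = $zebraOM
  sorted[1] = M$zebraO
  sorted[2] = OM$zebra
  sorted[3] = aOM$zebr
  sorted[4] = braOM$ze
  sorted[5] = ebraOM$z
  sorted[6] = raOM$zeb
  sorted[7] = zebraOM$
sorted[4] = braOM$ze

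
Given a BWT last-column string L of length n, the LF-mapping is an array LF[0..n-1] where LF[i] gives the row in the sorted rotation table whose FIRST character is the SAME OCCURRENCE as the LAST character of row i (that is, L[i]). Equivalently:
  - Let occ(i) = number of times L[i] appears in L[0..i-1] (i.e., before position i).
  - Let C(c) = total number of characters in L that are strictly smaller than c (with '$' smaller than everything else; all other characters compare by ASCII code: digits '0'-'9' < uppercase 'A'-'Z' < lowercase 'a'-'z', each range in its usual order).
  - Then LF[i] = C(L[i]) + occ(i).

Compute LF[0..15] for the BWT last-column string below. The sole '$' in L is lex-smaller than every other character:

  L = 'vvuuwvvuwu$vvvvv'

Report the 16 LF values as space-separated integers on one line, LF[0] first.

Answer: 5 6 1 2 14 7 8 3 15 4 0 9 10 11 12 13

Derivation:
Char counts: '$':1, 'u':4, 'v':9, 'w':2
C (first-col start): C('$')=0, C('u')=1, C('v')=5, C('w')=14
L[0]='v': occ=0, LF[0]=C('v')+0=5+0=5
L[1]='v': occ=1, LF[1]=C('v')+1=5+1=6
L[2]='u': occ=0, LF[2]=C('u')+0=1+0=1
L[3]='u': occ=1, LF[3]=C('u')+1=1+1=2
L[4]='w': occ=0, LF[4]=C('w')+0=14+0=14
L[5]='v': occ=2, LF[5]=C('v')+2=5+2=7
L[6]='v': occ=3, LF[6]=C('v')+3=5+3=8
L[7]='u': occ=2, LF[7]=C('u')+2=1+2=3
L[8]='w': occ=1, LF[8]=C('w')+1=14+1=15
L[9]='u': occ=3, LF[9]=C('u')+3=1+3=4
L[10]='$': occ=0, LF[10]=C('$')+0=0+0=0
L[11]='v': occ=4, LF[11]=C('v')+4=5+4=9
L[12]='v': occ=5, LF[12]=C('v')+5=5+5=10
L[13]='v': occ=6, LF[13]=C('v')+6=5+6=11
L[14]='v': occ=7, LF[14]=C('v')+7=5+7=12
L[15]='v': occ=8, LF[15]=C('v')+8=5+8=13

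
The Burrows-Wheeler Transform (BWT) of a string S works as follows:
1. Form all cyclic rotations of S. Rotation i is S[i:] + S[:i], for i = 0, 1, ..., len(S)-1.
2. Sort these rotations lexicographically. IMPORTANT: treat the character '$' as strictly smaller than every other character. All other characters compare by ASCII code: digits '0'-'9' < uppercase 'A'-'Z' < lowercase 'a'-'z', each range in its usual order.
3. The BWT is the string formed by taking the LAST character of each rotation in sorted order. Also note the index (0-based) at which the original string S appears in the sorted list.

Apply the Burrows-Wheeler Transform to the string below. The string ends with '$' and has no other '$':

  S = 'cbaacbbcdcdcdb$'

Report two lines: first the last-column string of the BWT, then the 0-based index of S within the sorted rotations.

All 15 rotations (rotation i = S[i:]+S[:i]):
  rot[0] = cbaacbbcdcdcdb$
  rot[1] = baacbbcdcdcdb$c
  rot[2] = aacbbcdcdcdb$cb
  rot[3] = acbbcdcdcdb$cba
  rot[4] = cbbcdcdcdb$cbaa
  rot[5] = bbcdcdcdb$cbaac
  rot[6] = bcdcdcdb$cbaacb
  rot[7] = cdcdcdb$cbaacbb
  rot[8] = dcdcdb$cbaacbbc
  rot[9] = cdcdb$cbaacbbcd
  rot[10] = dcdb$cbaacbbcdc
  rot[11] = cdb$cbaacbbcdcd
  rot[12] = db$cbaacbbcdcdc
  rot[13] = b$cbaacbbcdcdcd
  rot[14] = $cbaacbbcdcdcdb
Sorted (with $ < everything):
  sorted[0] = $cbaacbbcdcdcdb  (last char: 'b')
  sorted[1] = aacbbcdcdcdb$cb  (last char: 'b')
  sorted[2] = acbbcdcdcdb$cba  (last char: 'a')
  sorted[3] = b$cbaacbbcdcdcd  (last char: 'd')
  sorted[4] = baacbbcdcdcdb$c  (last char: 'c')
  sorted[5] = bbcdcdcdb$cbaac  (last char: 'c')
  sorted[6] = bcdcdcdb$cbaacb  (last char: 'b')
  sorted[7] = cbaacbbcdcdcdb$  (last char: '$')
  sorted[8] = cbbcdcdcdb$cbaa  (last char: 'a')
  sorted[9] = cdb$cbaacbbcdcd  (last char: 'd')
  sorted[10] = cdcdb$cbaacbbcd  (last char: 'd')
  sorted[11] = cdcdcdb$cbaacbb  (last char: 'b')
  sorted[12] = db$cbaacbbcdcdc  (last char: 'c')
  sorted[13] = dcdb$cbaacbbcdc  (last char: 'c')
  sorted[14] = dcdcdb$cbaacbbc  (last char: 'c')
Last column: bbadccb$addbccc
Original string S is at sorted index 7

Answer: bbadccb$addbccc
7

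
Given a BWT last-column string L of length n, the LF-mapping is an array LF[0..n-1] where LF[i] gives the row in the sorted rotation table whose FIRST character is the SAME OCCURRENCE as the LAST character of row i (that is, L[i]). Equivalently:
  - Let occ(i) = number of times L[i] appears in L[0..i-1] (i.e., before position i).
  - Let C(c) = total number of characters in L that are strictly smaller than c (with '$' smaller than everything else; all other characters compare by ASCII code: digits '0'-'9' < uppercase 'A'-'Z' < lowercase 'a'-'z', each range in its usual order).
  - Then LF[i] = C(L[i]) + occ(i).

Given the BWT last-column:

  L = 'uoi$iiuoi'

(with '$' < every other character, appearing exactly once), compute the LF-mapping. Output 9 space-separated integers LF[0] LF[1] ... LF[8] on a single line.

Answer: 7 5 1 0 2 3 8 6 4

Derivation:
Char counts: '$':1, 'i':4, 'o':2, 'u':2
C (first-col start): C('$')=0, C('i')=1, C('o')=5, C('u')=7
L[0]='u': occ=0, LF[0]=C('u')+0=7+0=7
L[1]='o': occ=0, LF[1]=C('o')+0=5+0=5
L[2]='i': occ=0, LF[2]=C('i')+0=1+0=1
L[3]='$': occ=0, LF[3]=C('$')+0=0+0=0
L[4]='i': occ=1, LF[4]=C('i')+1=1+1=2
L[5]='i': occ=2, LF[5]=C('i')+2=1+2=3
L[6]='u': occ=1, LF[6]=C('u')+1=7+1=8
L[7]='o': occ=1, LF[7]=C('o')+1=5+1=6
L[8]='i': occ=3, LF[8]=C('i')+3=1+3=4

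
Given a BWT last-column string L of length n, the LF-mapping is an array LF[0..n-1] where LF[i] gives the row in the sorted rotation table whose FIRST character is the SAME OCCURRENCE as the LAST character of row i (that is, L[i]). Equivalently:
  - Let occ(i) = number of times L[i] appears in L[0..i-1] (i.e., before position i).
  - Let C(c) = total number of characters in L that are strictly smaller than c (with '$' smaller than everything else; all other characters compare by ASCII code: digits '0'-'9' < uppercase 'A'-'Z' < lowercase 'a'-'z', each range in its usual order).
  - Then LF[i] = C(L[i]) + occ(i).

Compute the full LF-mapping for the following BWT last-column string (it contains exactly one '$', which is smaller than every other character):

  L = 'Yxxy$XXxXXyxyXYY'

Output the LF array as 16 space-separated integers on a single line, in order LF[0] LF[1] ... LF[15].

Char counts: '$':1, 'X':5, 'Y':3, 'x':4, 'y':3
C (first-col start): C('$')=0, C('X')=1, C('Y')=6, C('x')=9, C('y')=13
L[0]='Y': occ=0, LF[0]=C('Y')+0=6+0=6
L[1]='x': occ=0, LF[1]=C('x')+0=9+0=9
L[2]='x': occ=1, LF[2]=C('x')+1=9+1=10
L[3]='y': occ=0, LF[3]=C('y')+0=13+0=13
L[4]='$': occ=0, LF[4]=C('$')+0=0+0=0
L[5]='X': occ=0, LF[5]=C('X')+0=1+0=1
L[6]='X': occ=1, LF[6]=C('X')+1=1+1=2
L[7]='x': occ=2, LF[7]=C('x')+2=9+2=11
L[8]='X': occ=2, LF[8]=C('X')+2=1+2=3
L[9]='X': occ=3, LF[9]=C('X')+3=1+3=4
L[10]='y': occ=1, LF[10]=C('y')+1=13+1=14
L[11]='x': occ=3, LF[11]=C('x')+3=9+3=12
L[12]='y': occ=2, LF[12]=C('y')+2=13+2=15
L[13]='X': occ=4, LF[13]=C('X')+4=1+4=5
L[14]='Y': occ=1, LF[14]=C('Y')+1=6+1=7
L[15]='Y': occ=2, LF[15]=C('Y')+2=6+2=8

Answer: 6 9 10 13 0 1 2 11 3 4 14 12 15 5 7 8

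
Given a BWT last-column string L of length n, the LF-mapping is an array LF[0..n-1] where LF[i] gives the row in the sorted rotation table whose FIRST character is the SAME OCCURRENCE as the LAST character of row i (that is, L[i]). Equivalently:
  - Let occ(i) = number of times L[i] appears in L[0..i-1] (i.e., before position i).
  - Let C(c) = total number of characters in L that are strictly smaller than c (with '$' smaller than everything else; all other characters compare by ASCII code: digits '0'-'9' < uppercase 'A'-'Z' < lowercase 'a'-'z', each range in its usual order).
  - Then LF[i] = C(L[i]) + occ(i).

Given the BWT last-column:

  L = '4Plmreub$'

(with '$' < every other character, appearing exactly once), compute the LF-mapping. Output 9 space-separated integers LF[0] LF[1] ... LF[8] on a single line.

Char counts: '$':1, '4':1, 'P':1, 'b':1, 'e':1, 'l':1, 'm':1, 'r':1, 'u':1
C (first-col start): C('$')=0, C('4')=1, C('P')=2, C('b')=3, C('e')=4, C('l')=5, C('m')=6, C('r')=7, C('u')=8
L[0]='4': occ=0, LF[0]=C('4')+0=1+0=1
L[1]='P': occ=0, LF[1]=C('P')+0=2+0=2
L[2]='l': occ=0, LF[2]=C('l')+0=5+0=5
L[3]='m': occ=0, LF[3]=C('m')+0=6+0=6
L[4]='r': occ=0, LF[4]=C('r')+0=7+0=7
L[5]='e': occ=0, LF[5]=C('e')+0=4+0=4
L[6]='u': occ=0, LF[6]=C('u')+0=8+0=8
L[7]='b': occ=0, LF[7]=C('b')+0=3+0=3
L[8]='$': occ=0, LF[8]=C('$')+0=0+0=0

Answer: 1 2 5 6 7 4 8 3 0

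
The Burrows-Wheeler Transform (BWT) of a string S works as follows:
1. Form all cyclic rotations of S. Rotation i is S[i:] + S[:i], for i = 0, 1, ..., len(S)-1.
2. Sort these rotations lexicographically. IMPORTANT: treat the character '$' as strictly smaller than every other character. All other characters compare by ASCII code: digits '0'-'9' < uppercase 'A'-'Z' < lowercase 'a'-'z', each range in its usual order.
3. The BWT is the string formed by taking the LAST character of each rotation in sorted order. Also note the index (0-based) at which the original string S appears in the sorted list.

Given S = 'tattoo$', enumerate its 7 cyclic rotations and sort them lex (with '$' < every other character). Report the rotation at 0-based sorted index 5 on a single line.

All 7 rotations (rotation i = S[i:]+S[:i]):
  rot[0] = tattoo$
  rot[1] = attoo$t
  rot[2] = ttoo$ta
  rot[3] = too$tat
  rot[4] = oo$tatt
  rot[5] = o$tatto
  rot[6] = $tattoo
Sorted (with $ < everything):
  sorted[0] = $tattoo
  sorted[1] = attoo$t
  sorted[2] = o$tatto
  sorted[3] = oo$tatt
  sorted[4] = tattoo$
  sorted[5] = too$tat
  sorted[6] = ttoo$ta
sorted[5] = too$tat

Answer: too$tat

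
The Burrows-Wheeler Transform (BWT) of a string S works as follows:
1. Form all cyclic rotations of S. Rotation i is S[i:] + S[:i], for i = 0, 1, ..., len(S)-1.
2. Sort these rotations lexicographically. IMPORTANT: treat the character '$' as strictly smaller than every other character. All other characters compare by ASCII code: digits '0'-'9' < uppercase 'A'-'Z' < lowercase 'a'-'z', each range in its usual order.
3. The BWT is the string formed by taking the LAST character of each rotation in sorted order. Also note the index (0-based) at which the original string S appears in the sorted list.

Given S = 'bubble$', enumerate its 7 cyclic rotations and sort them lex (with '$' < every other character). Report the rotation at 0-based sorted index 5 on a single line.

All 7 rotations (rotation i = S[i:]+S[:i]):
  rot[0] = bubble$
  rot[1] = ubble$b
  rot[2] = bble$bu
  rot[3] = ble$bub
  rot[4] = le$bubb
  rot[5] = e$bubbl
  rot[6] = $bubble
Sorted (with $ < everything):
  sorted[0] = $bubble
  sorted[1] = bble$bu
  sorted[2] = ble$bub
  sorted[3] = bubble$
  sorted[4] = e$bubbl
  sorted[5] = le$bubb
  sorted[6] = ubble$b
sorted[5] = le$bubb

Answer: le$bubb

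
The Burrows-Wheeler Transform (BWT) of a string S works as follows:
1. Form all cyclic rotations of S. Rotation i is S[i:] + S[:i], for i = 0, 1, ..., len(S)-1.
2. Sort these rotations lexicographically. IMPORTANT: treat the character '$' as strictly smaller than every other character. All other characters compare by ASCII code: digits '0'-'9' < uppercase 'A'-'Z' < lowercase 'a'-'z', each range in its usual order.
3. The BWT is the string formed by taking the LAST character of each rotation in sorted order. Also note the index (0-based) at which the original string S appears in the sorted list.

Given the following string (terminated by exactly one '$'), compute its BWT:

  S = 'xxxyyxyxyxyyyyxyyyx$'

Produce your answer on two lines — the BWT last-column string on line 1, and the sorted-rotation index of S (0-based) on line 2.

Answer: xy$xyyxyyyyxyxyxyxyx
2

Derivation:
All 20 rotations (rotation i = S[i:]+S[:i]):
  rot[0] = xxxyyxyxyxyyyyxyyyx$
  rot[1] = xxyyxyxyxyyyyxyyyx$x
  rot[2] = xyyxyxyxyyyyxyyyx$xx
  rot[3] = yyxyxyxyyyyxyyyx$xxx
  rot[4] = yxyxyxyyyyxyyyx$xxxy
  rot[5] = xyxyxyyyyxyyyx$xxxyy
  rot[6] = yxyxyyyyxyyyx$xxxyyx
  rot[7] = xyxyyyyxyyyx$xxxyyxy
  rot[8] = yxyyyyxyyyx$xxxyyxyx
  rot[9] = xyyyyxyyyx$xxxyyxyxy
  rot[10] = yyyyxyyyx$xxxyyxyxyx
  rot[11] = yyyxyyyx$xxxyyxyxyxy
  rot[12] = yyxyyyx$xxxyyxyxyxyy
  rot[13] = yxyyyx$xxxyyxyxyxyyy
  rot[14] = xyyyx$xxxyyxyxyxyyyy
  rot[15] = yyyx$xxxyyxyxyxyyyyx
  rot[16] = yyx$xxxyyxyxyxyyyyxy
  rot[17] = yx$xxxyyxyxyxyyyyxyy
  rot[18] = x$xxxyyxyxyxyyyyxyyy
  rot[19] = $xxxyyxyxyxyyyyxyyyx
Sorted (with $ < everything):
  sorted[0] = $xxxyyxyxyxyyyyxyyyx  (last char: 'x')
  sorted[1] = x$xxxyyxyxyxyyyyxyyy  (last char: 'y')
  sorted[2] = xxxyyxyxyxyyyyxyyyx$  (last char: '$')
  sorted[3] = xxyyxyxyxyyyyxyyyx$x  (last char: 'x')
  sorted[4] = xyxyxyyyyxyyyx$xxxyy  (last char: 'y')
  sorted[5] = xyxyyyyxyyyx$xxxyyxy  (last char: 'y')
  sorted[6] = xyyxyxyxyyyyxyyyx$xx  (last char: 'x')
  sorted[7] = xyyyx$xxxyyxyxyxyyyy  (last char: 'y')
  sorted[8] = xyyyyxyyyx$xxxyyxyxy  (last char: 'y')
  sorted[9] = yx$xxxyyxyxyxyyyyxyy  (last char: 'y')
  sorted[10] = yxyxyxyyyyxyyyx$xxxy  (last char: 'y')
  sorted[11] = yxyxyyyyxyyyx$xxxyyx  (last char: 'x')
  sorted[12] = yxyyyx$xxxyyxyxyxyyy  (last char: 'y')
  sorted[13] = yxyyyyxyyyx$xxxyyxyx  (last char: 'x')
  sorted[14] = yyx$xxxyyxyxyxyyyyxy  (last char: 'y')
  sorted[15] = yyxyxyxyyyyxyyyx$xxx  (last char: 'x')
  sorted[16] = yyxyyyx$xxxyyxyxyxyy  (last char: 'y')
  sorted[17] = yyyx$xxxyyxyxyxyyyyx  (last char: 'x')
  sorted[18] = yyyxyyyx$xxxyyxyxyxy  (last char: 'y')
  sorted[19] = yyyyxyyyx$xxxyyxyxyx  (last char: 'x')
Last column: xy$xyyxyyyyxyxyxyxyx
Original string S is at sorted index 2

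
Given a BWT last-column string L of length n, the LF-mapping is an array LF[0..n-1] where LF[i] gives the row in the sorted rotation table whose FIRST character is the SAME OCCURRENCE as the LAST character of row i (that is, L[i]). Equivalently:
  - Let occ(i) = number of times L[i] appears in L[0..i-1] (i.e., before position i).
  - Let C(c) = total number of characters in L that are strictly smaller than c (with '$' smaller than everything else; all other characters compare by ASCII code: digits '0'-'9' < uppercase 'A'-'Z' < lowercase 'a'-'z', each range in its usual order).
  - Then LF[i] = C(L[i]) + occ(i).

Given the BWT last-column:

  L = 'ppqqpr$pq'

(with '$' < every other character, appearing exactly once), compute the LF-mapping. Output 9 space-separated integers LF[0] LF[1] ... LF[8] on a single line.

Answer: 1 2 5 6 3 8 0 4 7

Derivation:
Char counts: '$':1, 'p':4, 'q':3, 'r':1
C (first-col start): C('$')=0, C('p')=1, C('q')=5, C('r')=8
L[0]='p': occ=0, LF[0]=C('p')+0=1+0=1
L[1]='p': occ=1, LF[1]=C('p')+1=1+1=2
L[2]='q': occ=0, LF[2]=C('q')+0=5+0=5
L[3]='q': occ=1, LF[3]=C('q')+1=5+1=6
L[4]='p': occ=2, LF[4]=C('p')+2=1+2=3
L[5]='r': occ=0, LF[5]=C('r')+0=8+0=8
L[6]='$': occ=0, LF[6]=C('$')+0=0+0=0
L[7]='p': occ=3, LF[7]=C('p')+3=1+3=4
L[8]='q': occ=2, LF[8]=C('q')+2=5+2=7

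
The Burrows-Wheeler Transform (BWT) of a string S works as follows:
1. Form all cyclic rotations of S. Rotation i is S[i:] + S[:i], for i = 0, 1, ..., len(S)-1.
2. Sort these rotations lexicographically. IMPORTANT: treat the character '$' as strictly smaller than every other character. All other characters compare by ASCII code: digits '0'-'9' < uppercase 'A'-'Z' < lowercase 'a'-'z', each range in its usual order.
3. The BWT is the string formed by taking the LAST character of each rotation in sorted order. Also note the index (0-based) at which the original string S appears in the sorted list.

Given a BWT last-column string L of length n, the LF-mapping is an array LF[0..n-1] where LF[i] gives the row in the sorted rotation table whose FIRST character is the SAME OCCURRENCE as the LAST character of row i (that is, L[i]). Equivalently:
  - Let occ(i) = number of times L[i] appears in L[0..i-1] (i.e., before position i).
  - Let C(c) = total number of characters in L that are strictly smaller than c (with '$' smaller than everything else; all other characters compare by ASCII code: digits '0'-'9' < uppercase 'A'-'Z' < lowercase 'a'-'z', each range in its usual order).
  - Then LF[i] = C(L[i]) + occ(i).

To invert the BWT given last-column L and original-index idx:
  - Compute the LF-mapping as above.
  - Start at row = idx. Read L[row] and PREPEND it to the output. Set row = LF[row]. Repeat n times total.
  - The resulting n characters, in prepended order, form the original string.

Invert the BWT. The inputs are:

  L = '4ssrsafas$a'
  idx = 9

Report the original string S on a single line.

Answer: sassafras4$

Derivation:
LF mapping: 1 7 8 6 9 2 5 3 10 0 4
Walk LF starting at row 9, prepending L[row]:
  step 1: row=9, L[9]='$', prepend. Next row=LF[9]=0
  step 2: row=0, L[0]='4', prepend. Next row=LF[0]=1
  step 3: row=1, L[1]='s', prepend. Next row=LF[1]=7
  step 4: row=7, L[7]='a', prepend. Next row=LF[7]=3
  step 5: row=3, L[3]='r', prepend. Next row=LF[3]=6
  step 6: row=6, L[6]='f', prepend. Next row=LF[6]=5
  step 7: row=5, L[5]='a', prepend. Next row=LF[5]=2
  step 8: row=2, L[2]='s', prepend. Next row=LF[2]=8
  step 9: row=8, L[8]='s', prepend. Next row=LF[8]=10
  step 10: row=10, L[10]='a', prepend. Next row=LF[10]=4
  step 11: row=4, L[4]='s', prepend. Next row=LF[4]=9
Reversed output: sassafras4$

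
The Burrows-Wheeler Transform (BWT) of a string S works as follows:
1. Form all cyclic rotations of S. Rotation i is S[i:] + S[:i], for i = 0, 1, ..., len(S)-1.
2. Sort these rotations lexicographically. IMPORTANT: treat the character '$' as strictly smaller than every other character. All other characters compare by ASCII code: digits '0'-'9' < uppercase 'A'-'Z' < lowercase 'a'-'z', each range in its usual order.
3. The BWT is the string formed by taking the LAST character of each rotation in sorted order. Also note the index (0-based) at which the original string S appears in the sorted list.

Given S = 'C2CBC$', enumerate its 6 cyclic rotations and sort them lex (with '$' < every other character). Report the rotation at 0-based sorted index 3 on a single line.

Answer: C$C2CB

Derivation:
All 6 rotations (rotation i = S[i:]+S[:i]):
  rot[0] = C2CBC$
  rot[1] = 2CBC$C
  rot[2] = CBC$C2
  rot[3] = BC$C2C
  rot[4] = C$C2CB
  rot[5] = $C2CBC
Sorted (with $ < everything):
  sorted[0] = $C2CBC
  sorted[1] = 2CBC$C
  sorted[2] = BC$C2C
  sorted[3] = C$C2CB
  sorted[4] = C2CBC$
  sorted[5] = CBC$C2
sorted[3] = C$C2CB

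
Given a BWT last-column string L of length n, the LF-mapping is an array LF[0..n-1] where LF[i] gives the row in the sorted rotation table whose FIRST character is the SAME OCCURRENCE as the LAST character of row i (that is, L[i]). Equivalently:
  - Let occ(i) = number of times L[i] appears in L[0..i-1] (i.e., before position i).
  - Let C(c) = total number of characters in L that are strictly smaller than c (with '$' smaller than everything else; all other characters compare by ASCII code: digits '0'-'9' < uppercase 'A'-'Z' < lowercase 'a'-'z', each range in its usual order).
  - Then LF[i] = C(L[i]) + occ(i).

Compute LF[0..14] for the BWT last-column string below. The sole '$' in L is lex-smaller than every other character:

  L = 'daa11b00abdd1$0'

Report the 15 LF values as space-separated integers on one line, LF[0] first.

Answer: 12 7 8 4 5 10 1 2 9 11 13 14 6 0 3

Derivation:
Char counts: '$':1, '0':3, '1':3, 'a':3, 'b':2, 'd':3
C (first-col start): C('$')=0, C('0')=1, C('1')=4, C('a')=7, C('b')=10, C('d')=12
L[0]='d': occ=0, LF[0]=C('d')+0=12+0=12
L[1]='a': occ=0, LF[1]=C('a')+0=7+0=7
L[2]='a': occ=1, LF[2]=C('a')+1=7+1=8
L[3]='1': occ=0, LF[3]=C('1')+0=4+0=4
L[4]='1': occ=1, LF[4]=C('1')+1=4+1=5
L[5]='b': occ=0, LF[5]=C('b')+0=10+0=10
L[6]='0': occ=0, LF[6]=C('0')+0=1+0=1
L[7]='0': occ=1, LF[7]=C('0')+1=1+1=2
L[8]='a': occ=2, LF[8]=C('a')+2=7+2=9
L[9]='b': occ=1, LF[9]=C('b')+1=10+1=11
L[10]='d': occ=1, LF[10]=C('d')+1=12+1=13
L[11]='d': occ=2, LF[11]=C('d')+2=12+2=14
L[12]='1': occ=2, LF[12]=C('1')+2=4+2=6
L[13]='$': occ=0, LF[13]=C('$')+0=0+0=0
L[14]='0': occ=2, LF[14]=C('0')+2=1+2=3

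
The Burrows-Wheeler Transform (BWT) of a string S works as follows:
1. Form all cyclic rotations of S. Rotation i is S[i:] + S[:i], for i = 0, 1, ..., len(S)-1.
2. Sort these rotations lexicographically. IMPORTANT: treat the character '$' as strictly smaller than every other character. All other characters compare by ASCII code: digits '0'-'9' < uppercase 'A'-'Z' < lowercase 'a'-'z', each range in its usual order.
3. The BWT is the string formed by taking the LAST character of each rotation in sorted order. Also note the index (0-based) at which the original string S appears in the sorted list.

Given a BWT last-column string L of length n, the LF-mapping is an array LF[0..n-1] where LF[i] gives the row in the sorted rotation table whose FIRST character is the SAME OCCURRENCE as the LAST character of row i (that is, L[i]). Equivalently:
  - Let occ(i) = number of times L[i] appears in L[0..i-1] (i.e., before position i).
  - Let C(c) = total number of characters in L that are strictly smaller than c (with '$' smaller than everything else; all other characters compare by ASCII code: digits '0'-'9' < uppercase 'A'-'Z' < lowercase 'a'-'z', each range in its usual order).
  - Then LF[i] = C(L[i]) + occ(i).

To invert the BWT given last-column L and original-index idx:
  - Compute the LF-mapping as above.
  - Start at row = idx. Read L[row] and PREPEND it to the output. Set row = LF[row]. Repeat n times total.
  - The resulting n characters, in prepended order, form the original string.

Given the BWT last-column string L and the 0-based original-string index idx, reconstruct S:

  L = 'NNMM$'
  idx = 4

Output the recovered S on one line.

LF mapping: 3 4 1 2 0
Walk LF starting at row 4, prepending L[row]:
  step 1: row=4, L[4]='$', prepend. Next row=LF[4]=0
  step 2: row=0, L[0]='N', prepend. Next row=LF[0]=3
  step 3: row=3, L[3]='M', prepend. Next row=LF[3]=2
  step 4: row=2, L[2]='M', prepend. Next row=LF[2]=1
  step 5: row=1, L[1]='N', prepend. Next row=LF[1]=4
Reversed output: NMMN$

Answer: NMMN$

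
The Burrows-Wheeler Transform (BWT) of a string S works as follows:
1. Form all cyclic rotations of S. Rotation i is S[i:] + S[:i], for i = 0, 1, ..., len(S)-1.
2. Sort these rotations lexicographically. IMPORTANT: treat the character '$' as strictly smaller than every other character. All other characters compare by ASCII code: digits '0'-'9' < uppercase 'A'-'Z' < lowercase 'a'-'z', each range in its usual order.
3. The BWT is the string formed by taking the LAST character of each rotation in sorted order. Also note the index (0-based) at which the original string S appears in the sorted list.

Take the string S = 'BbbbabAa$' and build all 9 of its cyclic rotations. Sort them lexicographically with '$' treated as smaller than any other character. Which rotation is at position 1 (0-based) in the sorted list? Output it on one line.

All 9 rotations (rotation i = S[i:]+S[:i]):
  rot[0] = BbbbabAa$
  rot[1] = bbbabAa$B
  rot[2] = bbabAa$Bb
  rot[3] = babAa$Bbb
  rot[4] = abAa$Bbbb
  rot[5] = bAa$Bbbba
  rot[6] = Aa$Bbbbab
  rot[7] = a$BbbbabA
  rot[8] = $BbbbabAa
Sorted (with $ < everything):
  sorted[0] = $BbbbabAa
  sorted[1] = Aa$Bbbbab
  sorted[2] = BbbbabAa$
  sorted[3] = a$BbbbabA
  sorted[4] = abAa$Bbbb
  sorted[5] = bAa$Bbbba
  sorted[6] = babAa$Bbb
  sorted[7] = bbabAa$Bb
  sorted[8] = bbbabAa$B
sorted[1] = Aa$Bbbbab

Answer: Aa$Bbbbab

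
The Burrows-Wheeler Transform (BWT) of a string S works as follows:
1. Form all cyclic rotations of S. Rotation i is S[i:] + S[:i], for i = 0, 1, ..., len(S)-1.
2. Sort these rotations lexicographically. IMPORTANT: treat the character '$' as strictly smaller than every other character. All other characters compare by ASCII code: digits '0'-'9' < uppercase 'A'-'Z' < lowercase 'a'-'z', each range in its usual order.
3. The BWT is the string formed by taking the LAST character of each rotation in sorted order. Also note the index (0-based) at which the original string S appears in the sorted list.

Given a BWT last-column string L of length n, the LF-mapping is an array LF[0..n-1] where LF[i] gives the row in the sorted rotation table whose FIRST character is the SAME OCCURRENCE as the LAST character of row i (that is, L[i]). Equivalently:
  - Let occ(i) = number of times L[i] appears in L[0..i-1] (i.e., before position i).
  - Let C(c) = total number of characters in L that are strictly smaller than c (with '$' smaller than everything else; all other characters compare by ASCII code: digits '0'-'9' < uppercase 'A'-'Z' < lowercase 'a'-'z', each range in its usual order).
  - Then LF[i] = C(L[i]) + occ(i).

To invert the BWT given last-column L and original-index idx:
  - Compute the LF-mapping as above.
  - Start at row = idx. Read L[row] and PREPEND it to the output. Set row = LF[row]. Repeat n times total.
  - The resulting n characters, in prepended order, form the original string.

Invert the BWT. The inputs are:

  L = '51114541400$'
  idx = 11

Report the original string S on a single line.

LF mapping: 10 3 4 5 7 11 8 6 9 1 2 0
Walk LF starting at row 11, prepending L[row]:
  step 1: row=11, L[11]='$', prepend. Next row=LF[11]=0
  step 2: row=0, L[0]='5', prepend. Next row=LF[0]=10
  step 3: row=10, L[10]='0', prepend. Next row=LF[10]=2
  step 4: row=2, L[2]='1', prepend. Next row=LF[2]=4
  step 5: row=4, L[4]='4', prepend. Next row=LF[4]=7
  step 6: row=7, L[7]='1', prepend. Next row=LF[7]=6
  step 7: row=6, L[6]='4', prepend. Next row=LF[6]=8
  step 8: row=8, L[8]='4', prepend. Next row=LF[8]=9
  step 9: row=9, L[9]='0', prepend. Next row=LF[9]=1
  step 10: row=1, L[1]='1', prepend. Next row=LF[1]=3
  step 11: row=3, L[3]='1', prepend. Next row=LF[3]=5
  step 12: row=5, L[5]='5', prepend. Next row=LF[5]=11
Reversed output: 51104414105$

Answer: 51104414105$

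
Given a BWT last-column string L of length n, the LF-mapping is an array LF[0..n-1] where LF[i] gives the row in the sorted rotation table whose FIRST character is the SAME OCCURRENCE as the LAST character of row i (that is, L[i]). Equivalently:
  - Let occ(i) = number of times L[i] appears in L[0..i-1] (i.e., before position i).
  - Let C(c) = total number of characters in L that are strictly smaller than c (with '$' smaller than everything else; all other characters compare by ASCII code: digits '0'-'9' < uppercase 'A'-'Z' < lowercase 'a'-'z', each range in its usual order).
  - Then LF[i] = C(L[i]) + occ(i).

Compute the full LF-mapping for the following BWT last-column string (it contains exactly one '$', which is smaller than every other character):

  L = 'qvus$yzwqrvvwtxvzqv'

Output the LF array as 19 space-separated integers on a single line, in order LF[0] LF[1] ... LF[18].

Answer: 1 8 7 5 0 16 17 13 2 4 9 10 14 6 15 11 18 3 12

Derivation:
Char counts: '$':1, 'q':3, 'r':1, 's':1, 't':1, 'u':1, 'v':5, 'w':2, 'x':1, 'y':1, 'z':2
C (first-col start): C('$')=0, C('q')=1, C('r')=4, C('s')=5, C('t')=6, C('u')=7, C('v')=8, C('w')=13, C('x')=15, C('y')=16, C('z')=17
L[0]='q': occ=0, LF[0]=C('q')+0=1+0=1
L[1]='v': occ=0, LF[1]=C('v')+0=8+0=8
L[2]='u': occ=0, LF[2]=C('u')+0=7+0=7
L[3]='s': occ=0, LF[3]=C('s')+0=5+0=5
L[4]='$': occ=0, LF[4]=C('$')+0=0+0=0
L[5]='y': occ=0, LF[5]=C('y')+0=16+0=16
L[6]='z': occ=0, LF[6]=C('z')+0=17+0=17
L[7]='w': occ=0, LF[7]=C('w')+0=13+0=13
L[8]='q': occ=1, LF[8]=C('q')+1=1+1=2
L[9]='r': occ=0, LF[9]=C('r')+0=4+0=4
L[10]='v': occ=1, LF[10]=C('v')+1=8+1=9
L[11]='v': occ=2, LF[11]=C('v')+2=8+2=10
L[12]='w': occ=1, LF[12]=C('w')+1=13+1=14
L[13]='t': occ=0, LF[13]=C('t')+0=6+0=6
L[14]='x': occ=0, LF[14]=C('x')+0=15+0=15
L[15]='v': occ=3, LF[15]=C('v')+3=8+3=11
L[16]='z': occ=1, LF[16]=C('z')+1=17+1=18
L[17]='q': occ=2, LF[17]=C('q')+2=1+2=3
L[18]='v': occ=4, LF[18]=C('v')+4=8+4=12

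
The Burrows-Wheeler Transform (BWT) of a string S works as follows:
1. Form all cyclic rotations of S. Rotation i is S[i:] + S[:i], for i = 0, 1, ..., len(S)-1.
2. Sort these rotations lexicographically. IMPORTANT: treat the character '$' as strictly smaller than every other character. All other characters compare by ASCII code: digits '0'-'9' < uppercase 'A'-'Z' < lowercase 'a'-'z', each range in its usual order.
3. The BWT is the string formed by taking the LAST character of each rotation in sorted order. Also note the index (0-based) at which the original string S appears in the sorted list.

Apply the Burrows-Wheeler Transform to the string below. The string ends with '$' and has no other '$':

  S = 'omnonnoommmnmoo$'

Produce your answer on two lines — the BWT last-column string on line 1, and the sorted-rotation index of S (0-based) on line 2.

Answer: oommonmomnoo$nmn
12

Derivation:
All 16 rotations (rotation i = S[i:]+S[:i]):
  rot[0] = omnonnoommmnmoo$
  rot[1] = mnonnoommmnmoo$o
  rot[2] = nonnoommmnmoo$om
  rot[3] = onnoommmnmoo$omn
  rot[4] = nnoommmnmoo$omno
  rot[5] = noommmnmoo$omnon
  rot[6] = oommmnmoo$omnonn
  rot[7] = ommmnmoo$omnonno
  rot[8] = mmmnmoo$omnonnoo
  rot[9] = mmnmoo$omnonnoom
  rot[10] = mnmoo$omnonnoomm
  rot[11] = nmoo$omnonnoommm
  rot[12] = moo$omnonnoommmn
  rot[13] = oo$omnonnoommmnm
  rot[14] = o$omnonnoommmnmo
  rot[15] = $omnonnoommmnmoo
Sorted (with $ < everything):
  sorted[0] = $omnonnoommmnmoo  (last char: 'o')
  sorted[1] = mmmnmoo$omnonnoo  (last char: 'o')
  sorted[2] = mmnmoo$omnonnoom  (last char: 'm')
  sorted[3] = mnmoo$omnonnoomm  (last char: 'm')
  sorted[4] = mnonnoommmnmoo$o  (last char: 'o')
  sorted[5] = moo$omnonnoommmn  (last char: 'n')
  sorted[6] = nmoo$omnonnoommm  (last char: 'm')
  sorted[7] = nnoommmnmoo$omno  (last char: 'o')
  sorted[8] = nonnoommmnmoo$om  (last char: 'm')
  sorted[9] = noommmnmoo$omnon  (last char: 'n')
  sorted[10] = o$omnonnoommmnmo  (last char: 'o')
  sorted[11] = ommmnmoo$omnonno  (last char: 'o')
  sorted[12] = omnonnoommmnmoo$  (last char: '$')
  sorted[13] = onnoommmnmoo$omn  (last char: 'n')
  sorted[14] = oo$omnonnoommmnm  (last char: 'm')
  sorted[15] = oommmnmoo$omnonn  (last char: 'n')
Last column: oommonmomnoo$nmn
Original string S is at sorted index 12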